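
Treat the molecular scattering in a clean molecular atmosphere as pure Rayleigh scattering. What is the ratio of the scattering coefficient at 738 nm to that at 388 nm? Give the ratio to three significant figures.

0.0764

Rayleigh scattering ∝ λ⁻⁴, so the ratio of coefficients is the inverse fourth power of the wavelength ratio.
σ(738)/σ(388) = (388/738)⁴ = (0.5257)⁴ = 0.0764.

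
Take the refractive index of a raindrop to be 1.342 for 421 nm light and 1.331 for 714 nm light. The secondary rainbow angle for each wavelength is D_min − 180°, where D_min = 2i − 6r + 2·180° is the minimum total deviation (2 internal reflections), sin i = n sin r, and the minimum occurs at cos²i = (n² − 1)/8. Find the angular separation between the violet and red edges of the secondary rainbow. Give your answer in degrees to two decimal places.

2.86°

At 421 nm (n = 1.342): cos²i = 0.10012 → i = 71.554°, r = 44.981°, D_min = 233.222°, rainbow angle = 53.222°.
At 714 nm (n = 1.331): cos²i = 0.09645 → i = 71.907°, r = 45.575°, D_min = 230.365°, rainbow angle = 50.365°.
Angular width = |53.222° − 50.365°| = 2.857°.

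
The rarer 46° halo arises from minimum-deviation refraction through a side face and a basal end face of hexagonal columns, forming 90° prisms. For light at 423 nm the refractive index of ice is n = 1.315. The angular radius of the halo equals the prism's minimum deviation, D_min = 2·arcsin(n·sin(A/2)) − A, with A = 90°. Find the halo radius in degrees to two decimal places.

n·sin(A/2) = 1.315 × sin 45° = 1.315 × 0.7071 = 0.9298.
D_min = 2·arcsin(0.9298) − 90° = 2 × 68.411° − 90° = 46.821°.

46.82°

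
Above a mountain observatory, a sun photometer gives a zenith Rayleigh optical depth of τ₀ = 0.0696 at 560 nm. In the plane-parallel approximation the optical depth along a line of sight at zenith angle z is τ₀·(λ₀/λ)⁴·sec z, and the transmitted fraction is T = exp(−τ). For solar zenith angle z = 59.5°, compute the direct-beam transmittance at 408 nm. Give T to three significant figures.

0.615

sec 59.5° = 1.9703.
τ = 0.0696 × (560/408)⁴ × 1.9703 = 0.0696 × 3.5490 × 1.9703 = 0.4867.
T = exp(−0.4867) = 0.6147.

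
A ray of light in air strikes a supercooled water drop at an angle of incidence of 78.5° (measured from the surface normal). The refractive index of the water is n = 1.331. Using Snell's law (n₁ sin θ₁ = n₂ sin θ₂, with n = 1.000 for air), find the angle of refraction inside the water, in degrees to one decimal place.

Snell: sin θ_r = sin θ_i / n = sin 78.5° / 1.331 = 0.9799 / 1.331 = 0.7362.
θ_r = arcsin(0.7362) = 47.41°.

47.4°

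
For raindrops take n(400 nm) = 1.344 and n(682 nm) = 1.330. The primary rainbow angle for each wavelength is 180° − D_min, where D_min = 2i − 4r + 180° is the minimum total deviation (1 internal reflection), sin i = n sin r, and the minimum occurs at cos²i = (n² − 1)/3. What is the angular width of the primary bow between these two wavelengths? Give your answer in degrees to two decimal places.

At 400 nm (n = 1.344): cos²i = 0.26878 → i = 58.772°, r = 39.512°, D_min = 139.495°, rainbow angle = 40.505°.
At 682 nm (n = 1.330): cos²i = 0.25630 → i = 59.585°, r = 40.422°, D_min = 137.484°, rainbow angle = 42.516°.
Angular width = |40.505° − 42.516°| = 2.011°.

2.01°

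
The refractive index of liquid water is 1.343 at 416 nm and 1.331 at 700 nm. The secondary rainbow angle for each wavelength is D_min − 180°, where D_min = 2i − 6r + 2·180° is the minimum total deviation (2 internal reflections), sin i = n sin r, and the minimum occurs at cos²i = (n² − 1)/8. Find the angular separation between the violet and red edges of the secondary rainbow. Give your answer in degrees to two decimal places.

At 416 nm (n = 1.343): cos²i = 0.10046 → i = 71.522°, r = 44.928°, D_min = 233.478°, rainbow angle = 53.478°.
At 700 nm (n = 1.331): cos²i = 0.09645 → i = 71.907°, r = 45.575°, D_min = 230.365°, rainbow angle = 50.365°.
Angular width = |53.478° − 50.365°| = 3.113°.

3.11°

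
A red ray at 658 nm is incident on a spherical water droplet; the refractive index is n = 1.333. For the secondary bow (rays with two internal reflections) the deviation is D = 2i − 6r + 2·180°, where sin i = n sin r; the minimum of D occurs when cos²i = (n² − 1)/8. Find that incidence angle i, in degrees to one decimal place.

71.8°

cos²i = (1.333² − 1)/8 = (1.77689 − 1)/8 = 0.09711.
cos i = 0.31163, so i = 71.843°.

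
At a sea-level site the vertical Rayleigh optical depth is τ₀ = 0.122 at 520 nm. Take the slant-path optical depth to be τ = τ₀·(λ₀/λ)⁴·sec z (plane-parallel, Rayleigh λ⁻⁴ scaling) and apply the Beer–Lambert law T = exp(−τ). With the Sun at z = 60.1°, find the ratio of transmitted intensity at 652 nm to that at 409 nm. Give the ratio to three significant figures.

Airmass: sec 60.1° = 2.0061.
τ(652 nm) = 0.122 × (520/652)⁴ × 2.0061 = 0.122 × 0.4046 × 2.0061 = 0.0990.
τ(409 nm) = 0.122 × (520/409)⁴ × 2.0061 = 0.122 × 2.6129 × 2.0061 = 0.6395.
T(652)/T(409) = exp(τ_B − τ_A) = exp(0.5405) = 1.7168.

1.72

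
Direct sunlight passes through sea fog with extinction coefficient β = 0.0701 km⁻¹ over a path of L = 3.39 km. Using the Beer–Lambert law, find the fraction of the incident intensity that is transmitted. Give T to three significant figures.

0.788

τ = β·L = 0.0701 × 3.39 = 0.2376.
T = exp(−0.2376) = 0.7885.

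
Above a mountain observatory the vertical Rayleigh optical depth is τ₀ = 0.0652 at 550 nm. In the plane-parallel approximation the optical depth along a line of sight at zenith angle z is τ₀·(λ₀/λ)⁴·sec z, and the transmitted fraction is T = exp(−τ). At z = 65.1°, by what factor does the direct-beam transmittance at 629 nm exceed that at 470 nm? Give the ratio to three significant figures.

1.22

Airmass: sec 65.1° = 2.3751.
τ(629 nm) = 0.0652 × (550/629)⁴ × 2.3751 = 0.0652 × 0.5846 × 2.3751 = 0.0905.
τ(470 nm) = 0.0652 × (550/470)⁴ × 2.3751 = 0.0652 × 1.8753 × 2.3751 = 0.2904.
T(629)/T(470) = exp(τ_B − τ_A) = exp(0.1999) = 1.2212.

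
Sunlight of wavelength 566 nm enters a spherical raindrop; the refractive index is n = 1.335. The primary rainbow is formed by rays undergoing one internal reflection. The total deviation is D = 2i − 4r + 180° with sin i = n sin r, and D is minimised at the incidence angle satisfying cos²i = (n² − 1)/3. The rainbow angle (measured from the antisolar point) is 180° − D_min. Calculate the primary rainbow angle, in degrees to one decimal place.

41.8°

cos²i = (1.78222 − 1)/3 = 0.26074; i = arccos(0.51063) = 59.294°.
sin r = sin 59.294°/1.335 = 0.64405; r = 40.094°.
D_min = 2·59.294° − 4·40.094° + 180° = 138.212°.
Rainbow angle = 180° − D_min = 41.788°.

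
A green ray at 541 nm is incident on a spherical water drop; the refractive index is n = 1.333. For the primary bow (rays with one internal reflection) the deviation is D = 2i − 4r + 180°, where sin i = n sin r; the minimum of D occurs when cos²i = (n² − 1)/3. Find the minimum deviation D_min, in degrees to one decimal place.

cos²i = (1.77689 − 1)/3 = 0.25896; i = arccos(0.50888) = 59.410°.
sin r = sin 59.410°/1.333 = 0.64579; r = 40.225°.
D_min = 2·59.410° − 4·40.225° + 180° = 137.922°.

137.9°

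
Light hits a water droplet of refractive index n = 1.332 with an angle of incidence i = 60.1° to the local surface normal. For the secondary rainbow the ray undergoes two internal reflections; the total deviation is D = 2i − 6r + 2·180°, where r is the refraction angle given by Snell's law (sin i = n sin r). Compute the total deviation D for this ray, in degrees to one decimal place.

sin r = sin 60.1° / 1.332 = 0.8669/1.332 = 0.6508; r = 40.60°.
D = 2·60.1° − 6·40.60° + 2·180° = 120.20° − 243.62° + 360° = 236.58°.

236.6°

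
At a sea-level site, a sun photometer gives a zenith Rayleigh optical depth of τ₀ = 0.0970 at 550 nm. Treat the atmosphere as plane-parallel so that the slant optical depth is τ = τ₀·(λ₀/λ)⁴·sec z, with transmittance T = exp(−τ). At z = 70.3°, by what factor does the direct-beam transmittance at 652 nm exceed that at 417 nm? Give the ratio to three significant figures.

2.06

Airmass: sec 70.3° = 2.9665.
τ(652 nm) = 0.0970 × (550/652)⁴ × 2.9665 = 0.0970 × 0.5064 × 2.9665 = 0.1457.
τ(417 nm) = 0.0970 × (550/417)⁴ × 2.9665 = 0.0970 × 3.0263 × 2.9665 = 0.8708.
T(652)/T(417) = exp(τ_B − τ_A) = exp(0.7251) = 2.0650.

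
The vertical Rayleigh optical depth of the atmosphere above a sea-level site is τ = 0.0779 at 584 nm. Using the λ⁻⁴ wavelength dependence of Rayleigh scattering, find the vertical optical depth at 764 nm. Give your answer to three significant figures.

0.0266

τ(764 nm) = τ(584 nm) × (584/764)⁴ = 0.0779 × (0.7644)⁴ = 0.0779 × 0.3414 = 0.0266.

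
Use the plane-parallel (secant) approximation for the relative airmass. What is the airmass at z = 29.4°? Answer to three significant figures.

1.15

X = sec z = 1/cos 29.4° = 1/0.8712 = 1.1478.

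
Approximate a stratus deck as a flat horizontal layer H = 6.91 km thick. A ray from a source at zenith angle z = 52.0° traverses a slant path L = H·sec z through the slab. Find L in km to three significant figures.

11.2 km

sec z = 1/cos 52.0° = 1.6243.
L = 6.91 × 1.6243 = 11.224 km.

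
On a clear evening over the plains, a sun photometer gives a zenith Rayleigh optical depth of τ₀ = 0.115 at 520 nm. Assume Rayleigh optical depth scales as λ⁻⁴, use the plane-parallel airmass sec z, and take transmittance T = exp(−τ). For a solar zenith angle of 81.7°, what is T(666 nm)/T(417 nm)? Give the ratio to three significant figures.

Airmass: sec 81.7° = 6.9273.
τ(666 nm) = 0.115 × (520/666)⁴ × 6.9273 = 0.115 × 0.3716 × 6.9273 = 0.2961.
τ(417 nm) = 0.115 × (520/417)⁴ × 6.9273 = 0.115 × 2.4181 × 6.9273 = 1.9263.
T(666)/T(417) = exp(τ_B − τ_A) = exp(1.6303) = 5.1053.

5.11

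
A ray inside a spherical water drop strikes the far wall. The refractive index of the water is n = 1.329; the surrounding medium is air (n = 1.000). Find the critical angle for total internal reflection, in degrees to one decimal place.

sin θ_c = n_air / n = 1.000 / 1.329 = 0.7524.
θ_c = arcsin(0.7524) = 48.80°.

48.8°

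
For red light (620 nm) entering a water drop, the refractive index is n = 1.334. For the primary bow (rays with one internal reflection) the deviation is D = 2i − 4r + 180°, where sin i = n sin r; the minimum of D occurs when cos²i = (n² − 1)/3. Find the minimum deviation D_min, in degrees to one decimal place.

cos²i = (1.77956 − 1)/3 = 0.25985; i = arccos(0.50976) = 59.352°.
sin r = sin 59.352°/1.334 = 0.64492; r = 40.159°.
D_min = 2·59.352° − 4·40.159° + 180° = 138.067°.

138.1°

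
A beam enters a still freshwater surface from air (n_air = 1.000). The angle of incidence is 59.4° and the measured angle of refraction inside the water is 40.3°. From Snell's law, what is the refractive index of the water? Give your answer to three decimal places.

1.331

n = sin θ_i / sin θ_r = sin 59.4° / sin 40.3° = 0.8607 / 0.6468 = 1.3308.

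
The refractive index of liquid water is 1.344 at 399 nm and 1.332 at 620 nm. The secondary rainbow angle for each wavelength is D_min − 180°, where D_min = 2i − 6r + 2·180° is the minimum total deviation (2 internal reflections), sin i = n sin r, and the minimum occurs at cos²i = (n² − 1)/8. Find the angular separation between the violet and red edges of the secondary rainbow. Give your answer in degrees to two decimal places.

3.10°

At 399 nm (n = 1.344): cos²i = 0.10079 → i = 71.490°, r = 44.874°, D_min = 233.733°, rainbow angle = 53.733°.
At 620 nm (n = 1.332): cos²i = 0.09678 → i = 71.875°, r = 45.520°, D_min = 230.628°, rainbow angle = 50.628°.
Angular width = |53.733° − 50.628°| = 3.104°.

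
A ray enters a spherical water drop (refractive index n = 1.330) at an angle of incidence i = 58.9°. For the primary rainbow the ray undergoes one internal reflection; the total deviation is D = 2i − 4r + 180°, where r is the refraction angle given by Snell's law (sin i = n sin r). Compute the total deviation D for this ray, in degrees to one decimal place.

137.5°

sin r = sin 58.9° / 1.330 = 0.8563/1.330 = 0.6438; r = 40.08°.
D = 2·58.9° − 4·40.08° + 180° = 117.80° − 160.31° + 180° = 137.49°.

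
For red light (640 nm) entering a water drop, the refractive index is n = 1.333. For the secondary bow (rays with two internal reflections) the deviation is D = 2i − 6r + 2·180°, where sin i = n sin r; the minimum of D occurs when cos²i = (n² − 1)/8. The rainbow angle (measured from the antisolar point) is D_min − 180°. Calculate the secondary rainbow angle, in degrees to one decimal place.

50.9°

cos²i = (1.77689 − 1)/8 = 0.09711; i = arccos(0.31163) = 71.843°.
sin r = sin 71.843°/1.333 = 0.71283; r = 45.466°.
D_min = 2·71.843° − 6·45.466° + 360° = 230.891°.
Rainbow angle = D_min − 180° = 50.891°.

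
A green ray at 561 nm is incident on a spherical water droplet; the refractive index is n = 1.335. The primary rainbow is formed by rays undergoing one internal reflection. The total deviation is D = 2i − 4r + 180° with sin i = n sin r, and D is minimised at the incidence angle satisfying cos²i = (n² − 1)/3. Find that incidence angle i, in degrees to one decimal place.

cos²i = (1.335² − 1)/3 = (1.78222 − 1)/3 = 0.26074.
cos i = 0.51063, so i = 59.294°.

59.3°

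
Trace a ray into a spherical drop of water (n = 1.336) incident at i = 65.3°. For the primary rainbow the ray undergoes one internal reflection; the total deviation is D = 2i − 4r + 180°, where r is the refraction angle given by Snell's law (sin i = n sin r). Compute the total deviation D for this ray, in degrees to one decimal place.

139.2°

sin r = sin 65.3° / 1.336 = 0.9085/1.336 = 0.6800; r = 42.85°.
D = 2·65.3° − 4·42.85° + 180° = 130.60° − 171.38° + 180° = 139.22°.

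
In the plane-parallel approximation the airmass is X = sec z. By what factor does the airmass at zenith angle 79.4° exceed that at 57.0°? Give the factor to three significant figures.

2.96

X(79.4°)/X(57.0°) = sec 79.4° / sec 57.0° = cos 57.0° / cos 79.4° = 0.5446/0.1840 = 2.9608.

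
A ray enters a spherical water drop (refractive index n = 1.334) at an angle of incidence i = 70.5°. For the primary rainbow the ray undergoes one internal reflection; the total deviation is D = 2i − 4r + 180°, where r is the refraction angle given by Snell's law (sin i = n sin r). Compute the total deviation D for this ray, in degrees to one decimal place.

sin r = sin 70.5° / 1.334 = 0.9426/1.334 = 0.7066; r = 44.96°.
D = 2·70.5° − 4·44.96° + 180° = 141.00° − 179.84° + 180° = 141.16°.

141.2°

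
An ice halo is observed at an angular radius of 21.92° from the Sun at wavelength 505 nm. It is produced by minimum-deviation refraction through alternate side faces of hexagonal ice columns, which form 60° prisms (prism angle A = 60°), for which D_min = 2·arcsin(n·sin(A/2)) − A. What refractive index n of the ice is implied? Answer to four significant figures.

Rearranging: n = sin((D_min + A)/2) / sin(A/2).
(D_min + A)/2 = (21.92° + 60°)/2 = 40.960°.
n = sin 40.960° / sin 30° = 0.6555 / 0.5000 = 1.3111.

1.311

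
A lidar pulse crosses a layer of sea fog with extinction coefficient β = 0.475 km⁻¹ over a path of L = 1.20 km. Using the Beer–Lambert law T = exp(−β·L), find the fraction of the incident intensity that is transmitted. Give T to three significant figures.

τ = β·L = 0.475 × 1.20 = 0.5700.
T = exp(−0.5700) = 0.5655.

0.566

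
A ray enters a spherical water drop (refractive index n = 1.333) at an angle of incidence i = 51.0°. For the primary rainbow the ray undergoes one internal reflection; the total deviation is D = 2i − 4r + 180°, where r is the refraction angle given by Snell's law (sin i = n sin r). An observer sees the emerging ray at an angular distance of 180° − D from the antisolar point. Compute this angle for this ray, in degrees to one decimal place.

sin r = sin 51.0° / 1.333 = 0.7771/1.333 = 0.5830; r = 35.66°.
D = 2·51.0° − 4·35.66° + 180° = 102.00° − 142.65° + 180° = 139.35°.
Angle from antisolar point = 180° − D = 40.65°.

40.6°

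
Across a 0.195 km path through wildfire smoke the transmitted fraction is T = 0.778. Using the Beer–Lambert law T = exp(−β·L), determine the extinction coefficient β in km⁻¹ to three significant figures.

Beer–Lambert: T = exp(−βL) ⇒ β = −ln(T)/L = −ln(0.778)/0.195 = 0.2510/0.195 = 1.287 km⁻¹.

1.29 km⁻¹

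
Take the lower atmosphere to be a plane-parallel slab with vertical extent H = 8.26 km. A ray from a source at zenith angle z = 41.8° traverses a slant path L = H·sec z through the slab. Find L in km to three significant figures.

sec z = 1/cos 41.8° = 1.3414.
L = 8.26 × 1.3414 = 11.080 km.

11.1 km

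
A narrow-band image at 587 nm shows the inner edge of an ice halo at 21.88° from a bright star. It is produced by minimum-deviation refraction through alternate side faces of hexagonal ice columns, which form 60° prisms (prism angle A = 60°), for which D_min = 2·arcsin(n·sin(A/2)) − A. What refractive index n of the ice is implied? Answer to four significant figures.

1.311

Rearranging: n = sin((D_min + A)/2) / sin(A/2).
(D_min + A)/2 = (21.88° + 60°)/2 = 40.940°.
n = sin 40.940° / sin 30° = 0.6553 / 0.5000 = 1.3105.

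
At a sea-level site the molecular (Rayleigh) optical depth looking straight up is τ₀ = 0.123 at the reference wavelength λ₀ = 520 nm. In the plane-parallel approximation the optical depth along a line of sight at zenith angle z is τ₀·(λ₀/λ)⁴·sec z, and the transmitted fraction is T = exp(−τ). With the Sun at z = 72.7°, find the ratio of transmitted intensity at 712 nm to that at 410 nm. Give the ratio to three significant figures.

2.59

Airmass: sec 72.7° = 3.3628.
τ(712 nm) = 0.123 × (520/712)⁴ × 3.3628 = 0.123 × 0.2845 × 3.3628 = 0.1177.
τ(410 nm) = 0.123 × (520/410)⁴ × 3.3628 = 0.123 × 2.5875 × 3.3628 = 1.0702.
T(712)/T(410) = exp(τ_B − τ_A) = exp(0.9526) = 2.5923.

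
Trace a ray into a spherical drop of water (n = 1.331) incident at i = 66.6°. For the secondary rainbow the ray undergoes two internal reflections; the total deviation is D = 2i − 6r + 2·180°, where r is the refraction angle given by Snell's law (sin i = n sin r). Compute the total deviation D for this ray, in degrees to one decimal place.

231.6°

sin r = sin 66.6° / 1.331 = 0.9178/1.331 = 0.6895; r = 43.59°.
D = 2·66.6° − 6·43.59° + 2·180° = 133.20° − 261.55° + 360° = 231.65°.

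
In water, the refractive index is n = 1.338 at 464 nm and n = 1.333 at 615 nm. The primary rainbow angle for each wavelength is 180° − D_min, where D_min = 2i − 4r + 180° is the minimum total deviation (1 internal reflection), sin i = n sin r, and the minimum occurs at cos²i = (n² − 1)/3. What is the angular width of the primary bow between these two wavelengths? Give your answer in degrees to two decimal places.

At 464 nm (n = 1.338): cos²i = 0.26341 → i = 59.120°, r = 39.899°, D_min = 138.643°, rainbow angle = 41.357°.
At 615 nm (n = 1.333): cos²i = 0.25896 → i = 59.410°, r = 40.225°, D_min = 137.922°, rainbow angle = 42.078°.
Angular width = |41.357° − 42.078°| = 0.722°.

0.72°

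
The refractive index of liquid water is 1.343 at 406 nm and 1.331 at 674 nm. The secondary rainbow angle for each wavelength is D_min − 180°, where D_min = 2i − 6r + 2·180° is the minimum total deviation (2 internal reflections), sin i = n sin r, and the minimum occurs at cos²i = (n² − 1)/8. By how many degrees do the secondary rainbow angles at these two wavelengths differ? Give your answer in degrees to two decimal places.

At 406 nm (n = 1.343): cos²i = 0.10046 → i = 71.522°, r = 44.928°, D_min = 233.478°, rainbow angle = 53.478°.
At 674 nm (n = 1.331): cos²i = 0.09645 → i = 71.907°, r = 45.575°, D_min = 230.365°, rainbow angle = 50.365°.
Angular width = |53.478° − 50.365°| = 3.113°.

3.11°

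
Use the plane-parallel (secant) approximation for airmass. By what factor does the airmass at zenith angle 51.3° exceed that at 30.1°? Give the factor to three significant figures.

X(51.3°)/X(30.1°) = sec 51.3° / sec 30.1° = cos 30.1° / cos 51.3° = 0.8652/0.6252 = 1.3837.

1.38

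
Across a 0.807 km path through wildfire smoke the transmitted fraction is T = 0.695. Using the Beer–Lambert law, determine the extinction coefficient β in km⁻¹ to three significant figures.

Beer–Lambert: T = exp(−βL) ⇒ β = −ln(T)/L = −ln(0.695)/0.807 = 0.3638/0.807 = 0.4509 km⁻¹.

0.451 km⁻¹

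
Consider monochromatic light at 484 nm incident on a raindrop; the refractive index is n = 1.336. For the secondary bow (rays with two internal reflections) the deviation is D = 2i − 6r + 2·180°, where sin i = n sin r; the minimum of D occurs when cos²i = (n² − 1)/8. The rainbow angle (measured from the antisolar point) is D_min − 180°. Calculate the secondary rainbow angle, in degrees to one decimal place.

51.7°

cos²i = (1.78490 − 1)/8 = 0.09811; i = arccos(0.31323) = 71.746°.
sin r = sin 71.746°/1.336 = 0.71084; r = 45.303°.
D_min = 2·71.746° − 6·45.303° + 360° = 231.674°.
Rainbow angle = D_min − 180° = 51.674°.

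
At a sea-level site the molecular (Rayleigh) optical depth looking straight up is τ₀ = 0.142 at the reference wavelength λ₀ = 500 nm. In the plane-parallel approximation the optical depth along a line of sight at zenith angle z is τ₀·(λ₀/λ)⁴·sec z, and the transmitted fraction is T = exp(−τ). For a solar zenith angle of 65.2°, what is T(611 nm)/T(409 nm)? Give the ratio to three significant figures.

Airmass: sec 65.2° = 2.3841.
τ(611 nm) = 0.142 × (500/611)⁴ × 2.3841 = 0.142 × 0.4485 × 2.3841 = 0.1518.
τ(409 nm) = 0.142 × (500/409)⁴ × 2.3841 = 0.142 × 2.2335 × 2.3841 = 0.7561.
T(611)/T(409) = exp(τ_B − τ_A) = exp(0.6043) = 1.8300.

1.83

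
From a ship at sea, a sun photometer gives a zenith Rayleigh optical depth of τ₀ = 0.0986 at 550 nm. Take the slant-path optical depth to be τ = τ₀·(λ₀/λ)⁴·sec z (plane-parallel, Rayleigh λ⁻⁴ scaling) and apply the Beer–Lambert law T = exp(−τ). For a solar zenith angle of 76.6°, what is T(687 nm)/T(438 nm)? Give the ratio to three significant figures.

Airmass: sec 76.6° = 4.3150.
τ(687 nm) = 0.0986 × (550/687)⁴ × 4.3150 = 0.0986 × 0.4108 × 4.3150 = 0.1748.
τ(438 nm) = 0.0986 × (550/438)⁴ × 4.3150 = 0.0986 × 2.4863 × 4.3150 = 1.0578.
T(687)/T(438) = exp(τ_B − τ_A) = exp(0.8831) = 2.4183.

2.42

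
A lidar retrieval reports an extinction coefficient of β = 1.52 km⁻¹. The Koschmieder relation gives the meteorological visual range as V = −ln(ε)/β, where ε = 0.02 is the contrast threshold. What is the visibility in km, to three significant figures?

2.57 km

V = −ln(0.02) / 1.52 = 3.912 / 1.52 = 2.5737 km.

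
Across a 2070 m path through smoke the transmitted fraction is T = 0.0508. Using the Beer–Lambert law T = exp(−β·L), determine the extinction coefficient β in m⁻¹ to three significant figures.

Beer–Lambert: T = exp(−βL) ⇒ β = −ln(T)/L = −ln(0.0508)/2070 = 2.9799/2070 = 0.00144 m⁻¹.

0.00144 m⁻¹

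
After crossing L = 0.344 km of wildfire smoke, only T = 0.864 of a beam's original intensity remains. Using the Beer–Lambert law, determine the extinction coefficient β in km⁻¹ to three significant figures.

0.425 km⁻¹

Beer–Lambert: T = exp(−βL) ⇒ β = −ln(T)/L = −ln(0.864)/0.344 = 0.1462/0.344 = 0.4249 km⁻¹.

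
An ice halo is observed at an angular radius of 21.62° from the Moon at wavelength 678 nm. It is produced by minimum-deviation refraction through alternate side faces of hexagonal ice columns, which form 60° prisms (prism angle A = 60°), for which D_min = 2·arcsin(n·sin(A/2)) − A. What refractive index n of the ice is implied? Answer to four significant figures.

Rearranging: n = sin((D_min + A)/2) / sin(A/2).
(D_min + A)/2 = (21.62° + 60°)/2 = 40.810°.
n = sin 40.810° / sin 30° = 0.6536 / 0.5000 = 1.3071.

1.307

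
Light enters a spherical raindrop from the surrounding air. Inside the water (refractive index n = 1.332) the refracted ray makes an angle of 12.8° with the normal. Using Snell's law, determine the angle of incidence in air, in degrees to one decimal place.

Snell: sin θ_i = n · sin θ_r = 1.332 × sin 12.8° = 1.332 × 0.2215 = 0.2951.
θ_i = arcsin(0.2951) = 17.16°.

17.2°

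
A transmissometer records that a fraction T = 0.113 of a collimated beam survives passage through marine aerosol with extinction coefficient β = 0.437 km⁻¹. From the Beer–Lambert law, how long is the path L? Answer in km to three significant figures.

4.99 km

Beer–Lambert: T = exp(−βL) ⇒ L = −ln(T)/β = −ln(0.113)/0.437 = 2.1804/0.437 = 4.989 km.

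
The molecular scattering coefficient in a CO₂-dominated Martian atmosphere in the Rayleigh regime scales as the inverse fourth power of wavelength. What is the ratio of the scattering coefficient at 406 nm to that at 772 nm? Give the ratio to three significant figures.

Rayleigh scattering ∝ λ⁻⁴, so the ratio of coefficients is the inverse fourth power of the wavelength ratio.
σ(406)/σ(772) = (772/406)⁴ = (1.9015)⁴ = 13.07.

13.1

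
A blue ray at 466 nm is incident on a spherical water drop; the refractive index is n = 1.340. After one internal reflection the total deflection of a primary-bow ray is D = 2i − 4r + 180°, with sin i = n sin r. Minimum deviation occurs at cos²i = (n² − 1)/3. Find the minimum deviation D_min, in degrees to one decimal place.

138.9°

cos²i = (1.79560 − 1)/3 = 0.26520; i = arccos(0.51498) = 59.004°.
sin r = sin 59.004°/1.340 = 0.63971; r = 39.770°.
D_min = 2·59.004° − 4·39.770° + 180° = 138.929°.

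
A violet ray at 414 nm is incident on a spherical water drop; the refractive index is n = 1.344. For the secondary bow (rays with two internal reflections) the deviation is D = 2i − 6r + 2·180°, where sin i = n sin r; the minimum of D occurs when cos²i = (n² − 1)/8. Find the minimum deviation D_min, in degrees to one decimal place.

cos²i = (1.80634 − 1)/8 = 0.10079; i = arccos(0.31748) = 71.490°.
sin r = sin 71.490°/1.344 = 0.70555; r = 44.874°.
D_min = 2·71.490° − 6·44.874° + 360° = 233.733°.

233.7°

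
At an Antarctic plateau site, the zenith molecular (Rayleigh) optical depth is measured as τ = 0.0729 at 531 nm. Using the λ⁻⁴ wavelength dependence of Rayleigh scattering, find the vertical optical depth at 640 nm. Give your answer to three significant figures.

τ(640 nm) = τ(531 nm) × (531/640)⁴ = 0.0729 × (0.8297)⁴ = 0.0729 × 0.4739 = 0.0345.

0.0345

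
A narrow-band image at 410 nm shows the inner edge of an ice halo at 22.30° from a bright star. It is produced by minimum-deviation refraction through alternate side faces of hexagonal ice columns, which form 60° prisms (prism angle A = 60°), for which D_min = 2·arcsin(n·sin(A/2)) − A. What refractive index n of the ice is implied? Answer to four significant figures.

Rearranging: n = sin((D_min + A)/2) / sin(A/2).
(D_min + A)/2 = (22.30° + 60°)/2 = 41.150°.
n = sin 41.150° / sin 30° = 0.6580 / 0.5000 = 1.3161.

1.316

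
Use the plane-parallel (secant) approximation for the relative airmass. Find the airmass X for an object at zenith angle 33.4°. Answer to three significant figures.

X = sec z = 1/cos 33.4° = 1/0.8348 = 1.1978.

1.20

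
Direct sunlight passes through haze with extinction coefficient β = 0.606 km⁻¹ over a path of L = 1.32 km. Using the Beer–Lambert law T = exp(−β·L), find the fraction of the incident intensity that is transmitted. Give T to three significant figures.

τ = β·L = 0.606 × 1.32 = 0.7999.
T = exp(−0.7999) = 0.4494.

0.449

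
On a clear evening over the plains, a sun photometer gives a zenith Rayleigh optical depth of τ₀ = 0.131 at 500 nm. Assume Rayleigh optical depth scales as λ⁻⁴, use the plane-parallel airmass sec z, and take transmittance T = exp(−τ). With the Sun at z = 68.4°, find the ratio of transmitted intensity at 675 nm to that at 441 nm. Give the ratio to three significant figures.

Airmass: sec 68.4° = 2.7165.
τ(675 nm) = 0.131 × (500/675)⁴ × 2.7165 = 0.131 × 0.3011 × 2.7165 = 0.1071.
τ(441 nm) = 0.131 × (500/441)⁴ × 2.7165 = 0.131 × 1.6524 × 2.7165 = 0.5880.
T(675)/T(441) = exp(τ_B − τ_A) = exp(0.4809) = 1.6175.

1.62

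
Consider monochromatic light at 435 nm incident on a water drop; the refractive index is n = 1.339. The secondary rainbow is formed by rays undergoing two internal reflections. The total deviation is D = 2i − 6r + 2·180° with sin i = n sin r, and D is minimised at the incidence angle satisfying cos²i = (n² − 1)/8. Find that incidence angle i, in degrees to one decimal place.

71.6°

cos²i = (1.339² − 1)/8 = (1.79292 − 1)/8 = 0.09912.
cos i = 0.31483, so i = 71.650°.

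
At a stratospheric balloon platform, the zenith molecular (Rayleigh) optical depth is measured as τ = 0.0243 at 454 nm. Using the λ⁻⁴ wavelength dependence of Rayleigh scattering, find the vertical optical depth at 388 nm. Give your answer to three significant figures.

0.0456

τ(388 nm) = τ(454 nm) × (454/388)⁴ = 0.0243 × (1.1701)⁴ = 0.0243 × 1.8745 = 0.0456.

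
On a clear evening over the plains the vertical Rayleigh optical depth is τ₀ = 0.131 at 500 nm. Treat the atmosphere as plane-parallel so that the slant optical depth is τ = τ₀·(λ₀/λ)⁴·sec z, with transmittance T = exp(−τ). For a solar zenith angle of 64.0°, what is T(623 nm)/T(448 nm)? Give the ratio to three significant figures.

Airmass: sec 64.0° = 2.2812.
τ(623 nm) = 0.131 × (500/623)⁴ × 2.2812 = 0.131 × 0.4149 × 2.2812 = 0.1240.
τ(448 nm) = 0.131 × (500/448)⁴ × 2.2812 = 0.131 × 1.5516 × 2.2812 = 0.4637.
T(623)/T(448) = exp(τ_B − τ_A) = exp(0.3397) = 1.4045.

1.40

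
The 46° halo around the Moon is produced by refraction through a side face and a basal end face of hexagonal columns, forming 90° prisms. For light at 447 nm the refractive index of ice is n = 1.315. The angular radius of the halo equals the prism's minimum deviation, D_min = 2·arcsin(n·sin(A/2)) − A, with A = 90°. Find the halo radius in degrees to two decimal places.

n·sin(A/2) = 1.315 × sin 45° = 1.315 × 0.7071 = 0.9298.
D_min = 2·arcsin(0.9298) − 90° = 2 × 68.411° − 90° = 46.821°.

46.82°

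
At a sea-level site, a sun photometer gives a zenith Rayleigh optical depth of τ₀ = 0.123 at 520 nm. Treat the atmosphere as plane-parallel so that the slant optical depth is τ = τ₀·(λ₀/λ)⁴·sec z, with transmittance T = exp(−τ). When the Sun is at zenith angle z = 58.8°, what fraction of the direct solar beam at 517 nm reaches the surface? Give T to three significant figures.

0.784

sec 58.8° = 1.9304.
τ = 0.123 × (520/517)⁴ × 1.9304 = 0.123 × 1.0234 × 1.9304 = 0.2430.
T = exp(−0.2430) = 0.7843.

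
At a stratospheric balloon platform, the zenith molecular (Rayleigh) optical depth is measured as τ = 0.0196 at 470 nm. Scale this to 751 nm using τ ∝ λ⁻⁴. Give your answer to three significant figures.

0.00301

τ(751 nm) = τ(470 nm) × (470/751)⁴ = 0.0196 × (0.6258)⁴ = 0.0196 × 0.1534 = 0.0030.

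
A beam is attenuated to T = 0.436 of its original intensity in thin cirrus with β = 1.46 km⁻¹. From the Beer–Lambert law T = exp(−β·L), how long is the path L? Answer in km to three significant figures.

Beer–Lambert: T = exp(−βL) ⇒ L = −ln(T)/β = −ln(0.436)/1.46 = 0.8301/1.46 = 0.5686 km.

0.569 km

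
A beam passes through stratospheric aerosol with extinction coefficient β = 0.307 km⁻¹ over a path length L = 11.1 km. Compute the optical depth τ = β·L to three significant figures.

τ = β·L = 0.307 × 11.1 = 3.4077.

3.41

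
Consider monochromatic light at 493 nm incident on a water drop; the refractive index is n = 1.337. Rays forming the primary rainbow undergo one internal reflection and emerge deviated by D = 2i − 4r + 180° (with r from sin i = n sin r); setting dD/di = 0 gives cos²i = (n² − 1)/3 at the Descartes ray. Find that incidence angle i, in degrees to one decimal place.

cos²i = (1.337² − 1)/3 = (1.78757 − 1)/3 = 0.26252.
cos i = 0.51237, so i = 59.178°.

59.2°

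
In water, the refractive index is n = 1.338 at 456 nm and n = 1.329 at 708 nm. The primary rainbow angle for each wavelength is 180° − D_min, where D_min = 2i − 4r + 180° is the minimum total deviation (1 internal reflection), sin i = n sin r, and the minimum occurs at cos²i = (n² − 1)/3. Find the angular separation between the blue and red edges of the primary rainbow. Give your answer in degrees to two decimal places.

At 456 nm (n = 1.338): cos²i = 0.26341 → i = 59.120°, r = 39.899°, D_min = 138.643°, rainbow angle = 41.357°.
At 708 nm (n = 1.329): cos²i = 0.25541 → i = 59.643°, r = 40.487°, D_min = 137.337°, rainbow angle = 42.663°.
Angular width = |41.357° − 42.663°| = 1.307°.

1.31°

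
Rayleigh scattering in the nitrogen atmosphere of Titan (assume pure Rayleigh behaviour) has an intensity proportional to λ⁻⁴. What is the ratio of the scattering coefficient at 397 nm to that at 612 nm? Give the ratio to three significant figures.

5.65

Rayleigh scattering ∝ λ⁻⁴, so the ratio of coefficients is the inverse fourth power of the wavelength ratio.
σ(397)/σ(612) = (612/397)⁴ = (1.5416)⁴ = 5.647.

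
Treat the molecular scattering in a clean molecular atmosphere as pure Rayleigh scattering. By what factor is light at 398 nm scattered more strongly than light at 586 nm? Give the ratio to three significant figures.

Rayleigh scattering ∝ λ⁻⁴, so the ratio of coefficients is the inverse fourth power of the wavelength ratio.
σ(398)/σ(586) = (586/398)⁴ = (1.4724)⁴ = 4.7.

4.70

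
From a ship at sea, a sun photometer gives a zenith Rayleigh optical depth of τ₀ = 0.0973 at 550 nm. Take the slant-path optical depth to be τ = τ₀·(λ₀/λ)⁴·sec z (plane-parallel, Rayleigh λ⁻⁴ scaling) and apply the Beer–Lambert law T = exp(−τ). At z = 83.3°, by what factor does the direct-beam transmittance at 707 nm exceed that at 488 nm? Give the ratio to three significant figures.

Airmass: sec 83.3° = 8.5711.
τ(707 nm) = 0.0973 × (550/707)⁴ × 8.5711 = 0.0973 × 0.3662 × 8.5711 = 0.3054.
τ(488 nm) = 0.0973 × (550/488)⁴ × 8.5711 = 0.0973 × 1.6135 × 8.5711 = 1.3456.
T(707)/T(488) = exp(τ_B − τ_A) = exp(1.0402) = 2.8297.

2.83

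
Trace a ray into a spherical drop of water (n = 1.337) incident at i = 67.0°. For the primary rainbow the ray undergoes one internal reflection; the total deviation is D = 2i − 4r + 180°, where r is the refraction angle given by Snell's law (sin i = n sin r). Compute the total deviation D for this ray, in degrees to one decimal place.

140.0°

sin r = sin 67.0° / 1.337 = 0.9205/1.337 = 0.6885; r = 43.51°.
D = 2·67.0° − 4·43.51° + 180° = 134.00° − 174.04° + 180° = 139.96°.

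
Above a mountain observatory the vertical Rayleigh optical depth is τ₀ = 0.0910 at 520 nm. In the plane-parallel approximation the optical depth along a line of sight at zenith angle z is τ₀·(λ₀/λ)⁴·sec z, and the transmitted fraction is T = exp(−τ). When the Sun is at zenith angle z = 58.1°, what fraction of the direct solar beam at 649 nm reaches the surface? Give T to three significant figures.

sec 58.1° = 1.8924.
τ = 0.0910 × (520/649)⁴ × 1.8924 = 0.0910 × 0.4121 × 1.8924 = 0.0710.
T = exp(−0.0710) = 0.9315.

0.931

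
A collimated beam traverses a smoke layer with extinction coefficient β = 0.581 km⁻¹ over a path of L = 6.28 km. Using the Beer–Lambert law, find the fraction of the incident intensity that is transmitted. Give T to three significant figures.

0.0260

τ = β·L = 0.581 × 6.28 = 3.6487.
T = exp(−3.6487) = 0.0260.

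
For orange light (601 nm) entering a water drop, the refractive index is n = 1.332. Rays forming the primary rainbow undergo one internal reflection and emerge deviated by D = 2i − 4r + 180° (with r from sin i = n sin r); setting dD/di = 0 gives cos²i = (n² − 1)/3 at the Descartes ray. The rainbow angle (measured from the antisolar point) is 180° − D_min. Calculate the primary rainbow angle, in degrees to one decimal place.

42.2°

cos²i = (1.77422 − 1)/3 = 0.25807; i = arccos(0.50801) = 59.469°.
sin r = sin 59.469°/1.332 = 0.64666; r = 40.290°.
D_min = 2·59.469° − 4·40.290° + 180° = 137.776°.
Rainbow angle = 180° − D_min = 42.224°.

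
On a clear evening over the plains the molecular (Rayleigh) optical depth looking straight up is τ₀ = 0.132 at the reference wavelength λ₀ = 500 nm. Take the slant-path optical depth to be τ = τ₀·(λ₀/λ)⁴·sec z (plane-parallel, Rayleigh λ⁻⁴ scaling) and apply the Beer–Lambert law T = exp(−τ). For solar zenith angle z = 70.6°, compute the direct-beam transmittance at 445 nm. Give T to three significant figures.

sec 70.6° = 3.0106.
τ = 0.132 × (500/445)⁴ × 3.0106 = 0.132 × 1.5938 × 3.0106 = 0.6334.
T = exp(−0.6334) = 0.5308.

0.531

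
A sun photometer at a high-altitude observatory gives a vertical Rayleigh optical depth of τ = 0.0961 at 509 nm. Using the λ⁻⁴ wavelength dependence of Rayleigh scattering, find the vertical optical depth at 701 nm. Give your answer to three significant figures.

0.0267

τ(701 nm) = τ(509 nm) × (509/701)⁴ = 0.0961 × (0.7261)⁴ = 0.0961 × 0.2780 = 0.0267.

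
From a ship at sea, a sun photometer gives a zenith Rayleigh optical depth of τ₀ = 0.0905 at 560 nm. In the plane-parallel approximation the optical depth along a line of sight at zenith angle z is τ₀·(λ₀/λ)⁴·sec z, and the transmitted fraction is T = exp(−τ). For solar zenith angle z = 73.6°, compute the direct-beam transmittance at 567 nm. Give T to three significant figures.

sec 73.6° = 3.5418.
τ = 0.0905 × (560/567)⁴ × 3.5418 = 0.0905 × 0.9515 × 3.5418 = 0.3050.
T = exp(−0.3050) = 0.7371.

0.737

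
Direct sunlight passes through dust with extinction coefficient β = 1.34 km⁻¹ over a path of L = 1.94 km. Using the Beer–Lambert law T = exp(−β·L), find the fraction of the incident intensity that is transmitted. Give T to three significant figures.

τ = β·L = 1.34 × 1.94 = 2.5996.
T = exp(−2.5996) = 0.0743.

0.0743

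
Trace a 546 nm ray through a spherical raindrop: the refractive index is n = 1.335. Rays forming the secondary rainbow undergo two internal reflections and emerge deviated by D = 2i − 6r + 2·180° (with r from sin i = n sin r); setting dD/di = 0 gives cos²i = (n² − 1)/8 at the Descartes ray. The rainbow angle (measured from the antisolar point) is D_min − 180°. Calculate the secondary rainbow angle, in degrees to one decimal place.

cos²i = (1.78222 − 1)/8 = 0.09778; i = arccos(0.31269) = 71.778°.
sin r = sin 71.778°/1.335 = 0.71150; r = 45.357°.
D_min = 2·71.778° − 6·45.357° + 360° = 231.414°.
Rainbow angle = D_min − 180° = 51.414°.

51.4°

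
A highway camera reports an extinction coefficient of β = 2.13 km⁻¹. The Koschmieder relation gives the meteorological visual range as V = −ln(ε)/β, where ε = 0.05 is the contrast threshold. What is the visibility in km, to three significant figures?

V = −ln(0.05) / 2.13 = 2.996 / 2.13 = 1.4064 km.

1.41 km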